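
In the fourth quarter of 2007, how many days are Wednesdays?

13

Oct 1, 2007 is a Monday.
The range spans 92 days (inclusive of both endpoints).
92 = 7 × 13 + 1, so there are 13 full weeks plus 1 extra day.
Each full week contributes one Wednesday: 13 so far.
The 1 extra day is Monday — none qualify.
Total: 13 + 0 = 13.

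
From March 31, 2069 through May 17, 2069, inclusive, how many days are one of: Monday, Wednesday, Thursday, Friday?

March 31, 2069 is a Sunday.
The range spans 48 days (inclusive of both endpoints).
48 = 7 × 6 + 6, so there are 6 full weeks plus 6 extra days.
Each full week contributes 4 days from the set (Mon, Wed, Thu, Fri): 6 × 4 = 24.
The 6 extra days are Sunday, Monday, Tuesday, Wednesday, Thursday, Friday — 4 of them qualify.
Total: 24 + 4 = 28.

28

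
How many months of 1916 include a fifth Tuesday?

4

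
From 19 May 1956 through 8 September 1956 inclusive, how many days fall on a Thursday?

16

19 May 1956 is a Saturday.
The range spans 113 days (inclusive of both endpoints).
113 = 7 × 16 + 1, so there are 16 full weeks plus 1 extra day.
Each full week contributes one Thursday: 16 so far.
The 1 extra day is Saturday — none qualify.
Total: 16 + 0 = 16.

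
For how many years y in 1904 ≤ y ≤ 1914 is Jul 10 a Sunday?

Day of week of July 10 in each year:
1904: Sun ✓, 1905: Mon, 1906: Tue, 1907: Wed, 1908: Fri, 1909: Sat, 1910: Sun ✓, 1911: Mon, 1912: Wed, 1913: Thu, 1914: Fri
Sundays: 1904, 1910.

2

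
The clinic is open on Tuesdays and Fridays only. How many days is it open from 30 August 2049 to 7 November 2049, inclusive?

30 August 2049 is a Monday.
That's 70 days from start to end, counting both.
70 = 7 × 10, so the span is exactly 10 full weeks.
Each full week contributes 2 days from the set (Tue, Fri): 10 × 2 = 20.
Total: 20.

20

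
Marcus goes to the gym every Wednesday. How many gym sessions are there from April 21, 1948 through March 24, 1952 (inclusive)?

April 21, 1948 is a Wednesday.
The range spans 1434 days (inclusive of both endpoints).
1434 = 7 × 204 + 6, so there are 204 full weeks plus 6 extra days.
Each full week contributes one Wednesday: 204 so far.
The 6 extra days are Wednesday, Thursday, Friday, Saturday, Sunday, Monday — 1 of them qualifies.
Total: 204 + 1 = 205.

205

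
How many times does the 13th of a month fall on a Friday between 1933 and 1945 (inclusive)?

22

Friday-the-13ths by year:
1933: Jan, Oct
1934: Apr, Jul
1935: Sep, Dec
1936: Mar, Nov
1937: Aug
1938: May
1939: Jan, Oct
1940: Sep, Dec
1941: Jun
1942: Feb, Mar, Nov
1943: Aug
1944: Oct
1945: Apr, Jul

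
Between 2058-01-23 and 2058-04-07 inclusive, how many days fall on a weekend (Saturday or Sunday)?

2058-01-23 is a Wednesday.
That's 75 days from start to end, counting both.
75 = 7 × 10 + 5, so there are 10 full weeks plus 5 extra days.
Each full week contributes 2 weekend days (Sat, Sun): 10 × 2 = 20.
The 5 extra days are Wed, Thu, Fri, Sat, Sun — 2 of them qualify.
Total: 20 + 2 = 22.

22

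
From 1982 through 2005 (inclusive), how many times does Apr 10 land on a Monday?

Day of week of April 10 in each year:
1982: Sat, 1983: Sun, 1984: Tue, 1985: Wed, 1986: Thu, 1987: Fri, 1988: Sun, 1989: Mon ✓, 1990: Tue, 1991: Wed, 1992: Fri, 1993: Sat, 1994: Sun, 1995: Mon ✓, 1996: Wed, 1997: Thu, 1998: Fri, 1999: Sat, 2000: Mon ✓, 2001: Tue, 2002: Wed, 2003: Thu, 2004: Sat, 2005: Sun
Mondays: 1989, 1995, 2000.

3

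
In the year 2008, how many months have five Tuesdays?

A month has five Tuesdays exactly when Tuesday falls within its first (length − 28) days.
Jan: 31 days, starts Tue → 5 of Tue, Wed, Thu ✓
Feb: 29 days, starts Fri → 5 of Fri
Mar: 31 days, starts Sat → 5 of Sat, Sun, Mon
Apr: 30 days, starts Tue → 5 of Tue, Wed ✓
May: 31 days, starts Thu → 5 of Thu, Fri, Sat
Jun: 30 days, starts Sun → 5 of Sun, Mon
Jul: 31 days, starts Tue → 5 of Tue, Wed, Thu ✓
Aug: 31 days, starts Fri → 5 of Fri, Sat, Sun
Sep: 30 days, starts Mon → 5 of Mon, Tue ✓
Oct: 31 days, starts Wed → 5 of Wed, Thu, Fri
Nov: 30 days, starts Sat → 5 of Sat, Sun
Dec: 31 days, starts Mon → 5 of Mon, Tue, Wed ✓
Months with five Tuesdays: Jan, Apr, Jul, Sep, Dec.

5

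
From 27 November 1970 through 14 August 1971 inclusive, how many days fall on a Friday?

38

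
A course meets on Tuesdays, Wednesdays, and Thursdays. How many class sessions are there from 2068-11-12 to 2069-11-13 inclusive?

158

2068-11-12 is a Monday.
The range spans 367 days (inclusive of both endpoints).
367 = 7 × 52 + 3, so there are 52 full weeks plus 3 extra days.
Each full week contributes 3 days from the set (Tue, Wed, Thu): 52 × 3 = 156.
The 3 extra days are Monday, Tuesday, Wednesday — 2 of them qualify.
Total: 156 + 2 = 158.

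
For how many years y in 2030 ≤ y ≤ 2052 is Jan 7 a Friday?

Day of week of January 7 in each year:
2030: Mon, 2031: Tue, 2032: Wed, 2033: Fri ✓, 2034: Sat, 2035: Sun, 2036: Mon, 2037: Wed, 2038: Thu, 2039: Fri ✓, 2040: Sat, 2041: Mon, 2042: Tue, 2043: Wed, 2044: Thu, 2045: Sat, 2046: Sun, 2047: Mon, 2048: Tue, 2049: Thu, 2050: Fri ✓, 2051: Sat, 2052: Sun
Fridays: 2033, 2039, 2050.

3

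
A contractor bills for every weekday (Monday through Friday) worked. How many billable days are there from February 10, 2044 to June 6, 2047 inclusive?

867

February 10, 2044 is a Wednesday.
The range spans 1213 days (inclusive of both endpoints).
1213 = 7 × 173 + 2, so there are 173 full weeks plus 2 extra days.
Each full week contributes 5 weekdays (Mon–Fri): 173 × 5 = 865.
The 2 extra days are Wednesday, Thursday — 2 of them qualify.
Total: 865 + 2 = 867.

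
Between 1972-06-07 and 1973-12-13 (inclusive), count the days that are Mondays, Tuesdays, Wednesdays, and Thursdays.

1972-06-07 is a Wednesday.
The range spans 555 days (inclusive of both endpoints).
555 = 7 × 79 + 2, so there are 79 full weeks plus 2 extra days.
Each full week contributes 4 days from the set (Mon, Tue, Wed, Thu): 79 × 4 = 316.
The 2 extra days are Wednesday, Thursday — 2 of them qualify.
Total: 316 + 2 = 318.

318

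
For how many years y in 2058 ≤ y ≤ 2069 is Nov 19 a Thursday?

Day of week of November 19 in each year:
2058: Tue, 2059: Wed, 2060: Fri, 2061: Sat, 2062: Sun, 2063: Mon, 2064: Wed, 2065: Thu ✓, 2066: Fri, 2067: Sat, 2068: Mon, 2069: Tue
Thursdays: 2065.

1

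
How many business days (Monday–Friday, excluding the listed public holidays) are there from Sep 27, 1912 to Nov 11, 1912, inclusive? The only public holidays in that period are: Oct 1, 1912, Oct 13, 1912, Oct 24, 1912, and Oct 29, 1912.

29 business days

Sep 27, 1912 is a Friday.
That's 46 days from start to end, counting both.
46 = 7 × 6 + 4, so there are 6 full weeks plus 4 extra days.
Each full week contributes 5 weekdays (Mon–Fri): 6 × 5 = 30.
The 4 extra days are Fri, Sat, Sun, Mon — 2 of them qualify.
Total: 30 + 2 = 32.
Holidays: Oct 1, 1912 (Tue); Oct 13, 1912 (Sun); Oct 24, 1912 (Thu); Oct 29, 1912 (Tue).
3 of the 4 holidays fall on weekdays; the rest are weekends and were already excluded.
Business days: 32 − 3 = 29.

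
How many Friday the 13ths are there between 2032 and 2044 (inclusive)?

Friday-the-13ths by year:
2032: Feb, Aug
2033: May
2034: Jan, Oct
2035: Apr, Jul
2036: Jun
2037: Feb, Mar, Nov
2038: Aug
2039: May
2040: Jan, Apr, Jul
2041: Sep, Dec
2042: Jun
2043: Feb, Mar, Nov
2044: May

23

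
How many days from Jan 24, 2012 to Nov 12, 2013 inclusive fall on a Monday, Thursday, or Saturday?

Jan 24, 2012 is a Tuesday.
The range spans 659 days (inclusive of both endpoints).
659 = 7 × 94 + 1, so there are 94 full weeks plus 1 extra day.
Each full week contributes 3 days from the set (Mon, Thu, Sat): 94 × 3 = 282.
The 1 extra day is Tue — none qualify.
Total: 282 + 0 = 282.

282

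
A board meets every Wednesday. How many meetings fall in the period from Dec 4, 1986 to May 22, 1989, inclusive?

Dec 4, 1986 is a Thursday.
The range spans 901 days (inclusive of both endpoints).
901 = 7 × 128 + 5, so there are 128 full weeks plus 5 extra days.
Each full week contributes one Wednesday: 128 so far.
The 5 extra days are Thursday, Friday, Saturday, Sunday, Monday — none qualify.
Total: 128 + 0 = 128.

128 Wednesdays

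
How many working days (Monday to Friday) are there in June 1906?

21 weekdays

1 June 1906 is a Friday.
From 1 June 1906 to 30 June 1906 is 30 days inclusive.
30 = 7 × 4 + 2, so there are 4 full weeks plus 2 extra days.
Each full week contributes 5 weekdays (Mon–Fri): 4 × 5 = 20.
The 2 extra days are Fri, Sat — 1 of them qualifies.
Total: 20 + 1 = 21.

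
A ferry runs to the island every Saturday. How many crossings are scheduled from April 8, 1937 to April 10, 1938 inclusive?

April 8, 1937 is a Thursday.
The range spans 368 days (inclusive of both endpoints).
368 = 7 × 52 + 4, so there are 52 full weeks plus 4 extra days.
Each full week contributes one Saturday: 52 so far.
The 4 extra days are Thursday, Friday, Saturday, Sunday — 1 of them qualifies.
Total: 52 + 1 = 53.

53 Saturdays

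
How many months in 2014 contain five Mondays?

A month has five Mondays exactly when Monday falls within its first (length − 28) days.
Jan: 31 days, starts Wed → 5 of Wed, Thu, Fri
Feb: 28 days, starts Sat → 5 of (none)
Mar: 31 days, starts Sat → 5 of Sat, Sun, Mon ✓
Apr: 30 days, starts Tue → 5 of Tue, Wed
May: 31 days, starts Thu → 5 of Thu, Fri, Sat
Jun: 30 days, starts Sun → 5 of Sun, Mon ✓
Jul: 31 days, starts Tue → 5 of Tue, Wed, Thu
Aug: 31 days, starts Fri → 5 of Fri, Sat, Sun
Sep: 30 days, starts Mon → 5 of Mon, Tue ✓
Oct: 31 days, starts Wed → 5 of Wed, Thu, Fri
Nov: 30 days, starts Sat → 5 of Sat, Sun
Dec: 31 days, starts Mon → 5 of Mon, Tue, Wed ✓
Months with five Mondays: Mar, Jun, Sep, Dec.

4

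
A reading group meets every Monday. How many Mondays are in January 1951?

5

1 January 1951 is a Monday.
That's 31 days from start to end, counting both.
31 = 7 × 4 + 3, so there are 4 full weeks plus 3 extra days.
Each full week contributes one Monday: 4 so far.
The 3 extra days are Mon, Tue, Wed — 1 of them qualifies.
Total: 4 + 1 = 5.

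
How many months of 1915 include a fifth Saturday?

A month has five Saturdays exactly when Saturday falls within its first (length − 28) days.
Jan: 31 days, starts Fri → 5 of Fri, Sat, Sun ✓
Feb: 28 days, starts Mon → 5 of (none)
Mar: 31 days, starts Mon → 5 of Mon, Tue, Wed
Apr: 30 days, starts Thu → 5 of Thu, Fri
May: 31 days, starts Sat → 5 of Sat, Sun, Mon ✓
Jun: 30 days, starts Tue → 5 of Tue, Wed
Jul: 31 days, starts Thu → 5 of Thu, Fri, Sat ✓
Aug: 31 days, starts Sun → 5 of Sun, Mon, Tue
Sep: 30 days, starts Wed → 5 of Wed, Thu
Oct: 31 days, starts Fri → 5 of Fri, Sat, Sun ✓
Nov: 30 days, starts Mon → 5 of Mon, Tue
Dec: 31 days, starts Wed → 5 of Wed, Thu, Fri
Months with five Saturdays: Jan, May, Jul, Oct.

4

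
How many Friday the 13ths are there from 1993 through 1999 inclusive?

Friday-the-13ths by year:
1993: Aug
1994: May
1995: Jan, Oct
1996: Sep, Dec
1997: Jun
1998: Feb, Mar, Nov
1999: Aug

11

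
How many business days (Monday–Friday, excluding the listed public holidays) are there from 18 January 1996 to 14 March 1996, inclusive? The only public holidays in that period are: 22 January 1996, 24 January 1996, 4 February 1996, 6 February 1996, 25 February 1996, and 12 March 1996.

37

18 January 1996 is a Thursday.
The range spans 57 days (inclusive of both endpoints).
57 = 7 × 8 + 1, so there are 8 full weeks plus 1 extra day.
Each full week contributes 5 weekdays (Mon–Fri): 8 × 5 = 40.
The 1 extra day is Thursday — 1 of them qualifies.
Total: 40 + 1 = 41.
Holidays: 22 January 1996 (Mon); 24 January 1996 (Wed); 4 February 1996 (Sun); 6 February 1996 (Tue); 25 February 1996 (Sun); 12 March 1996 (Tue).
4 of the 6 holidays fall on weekdays; the rest are weekends and were already excluded.
Business days: 41 − 4 = 37.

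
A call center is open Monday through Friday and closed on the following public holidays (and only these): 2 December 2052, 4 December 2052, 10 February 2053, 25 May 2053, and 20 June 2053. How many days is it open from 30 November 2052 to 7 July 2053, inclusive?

152 business days

30 November 2052 is a Saturday.
The range spans 220 days (inclusive of both endpoints).
220 = 7 × 31 + 3, so there are 31 full weeks plus 3 extra days.
Each full week contributes 5 weekdays (Mon–Fri): 31 × 5 = 155.
The 3 extra days are Saturday, Sunday, Monday — 1 of them qualifies.
Total: 155 + 1 = 156.
Holidays: 2 December 2052 (Mon); 4 December 2052 (Wed); 10 February 2053 (Mon); 25 May 2053 (Sun); 20 June 2053 (Fri).
4 of the 5 holidays fall on weekdays; the rest are weekends and were already excluded.
Business days: 156 − 4 = 152.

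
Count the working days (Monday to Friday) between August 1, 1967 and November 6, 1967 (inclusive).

70 weekdays

August 1, 1967 is a Tuesday.
The range spans 98 days (inclusive of both endpoints).
98 = 7 × 14, so the span is exactly 14 full weeks.
Each full week contributes 5 weekdays (Mon–Fri): 14 × 5 = 70.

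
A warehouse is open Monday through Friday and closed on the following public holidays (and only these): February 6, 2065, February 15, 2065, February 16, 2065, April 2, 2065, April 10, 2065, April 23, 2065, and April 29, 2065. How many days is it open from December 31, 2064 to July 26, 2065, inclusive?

142 working days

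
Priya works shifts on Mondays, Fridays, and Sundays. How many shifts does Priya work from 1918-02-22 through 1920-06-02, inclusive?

357

1918-02-22 is a Friday.
From 1918-02-22 to 1920-06-02 is 832 days inclusive.
832 = 7 × 118 + 6, so there are 118 full weeks plus 6 extra days.
Each full week contributes 3 days from the set (Mon, Fri, Sun): 118 × 3 = 354.
The 6 extra days are Friday, Saturday, Sunday, Monday, Tuesday, Wednesday — 3 of them qualify.
Total: 354 + 3 = 357.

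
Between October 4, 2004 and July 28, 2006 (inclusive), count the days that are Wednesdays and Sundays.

189

October 4, 2004 is a Monday.
The range spans 663 days (inclusive of both endpoints).
663 = 7 × 94 + 5, so there are 94 full weeks plus 5 extra days.
Each full week contributes 2 days from the set (Wed, Sun): 94 × 2 = 188.
The 5 extra days are Mon, Tue, Wed, Thu, Fri — 1 of them qualifies.
Total: 188 + 1 = 189.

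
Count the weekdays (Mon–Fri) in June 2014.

1 June 2014 is a Sunday.
From 1 June 2014 to 30 June 2014 is 30 days inclusive.
30 = 7 × 4 + 2, so there are 4 full weeks plus 2 extra days.
Each full week contributes 5 weekdays (Mon–Fri): 4 × 5 = 20.
The 2 extra days are Sun, Mon — 1 of them qualifies.
Total: 20 + 1 = 21.

21 weekdays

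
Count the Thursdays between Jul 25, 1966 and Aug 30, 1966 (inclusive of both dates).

5

Jul 25, 1966 is a Monday.
The range spans 37 days (inclusive of both endpoints).
37 = 7 × 5 + 2, so there are 5 full weeks plus 2 extra days.
Each full week contributes one Thursday: 5 so far.
The 2 extra days are Monday, Tuesday — none qualify.
Total: 5 + 0 = 5.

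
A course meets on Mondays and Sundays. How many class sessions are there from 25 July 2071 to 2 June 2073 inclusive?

194

25 July 2071 is a Saturday.
That's 679 days from start to end, counting both.
679 = 7 × 97, so the span is exactly 97 full weeks.
Each full week contributes 2 days from the set (Mon, Sun): 97 × 2 = 194.
Total: 194.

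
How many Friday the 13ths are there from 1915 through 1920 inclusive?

Friday-the-13ths by year:
1915: Aug
1916: Oct
1917: Apr, Jul
1918: Sep, Dec
1919: Jun
1920: Feb, Aug

9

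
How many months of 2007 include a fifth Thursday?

A month has five Thursdays exactly when Thursday falls within its first (length − 28) days.
Jan: 31 days, starts Mon → 5 of Mon, Tue, Wed
Feb: 28 days, starts Thu → 5 of (none)
Mar: 31 days, starts Thu → 5 of Thu, Fri, Sat ✓
Apr: 30 days, starts Sun → 5 of Sun, Mon
May: 31 days, starts Tue → 5 of Tue, Wed, Thu ✓
Jun: 30 days, starts Fri → 5 of Fri, Sat
Jul: 31 days, starts Sun → 5 of Sun, Mon, Tue
Aug: 31 days, starts Wed → 5 of Wed, Thu, Fri ✓
Sep: 30 days, starts Sat → 5 of Sat, Sun
Oct: 31 days, starts Mon → 5 of Mon, Tue, Wed
Nov: 30 days, starts Thu → 5 of Thu, Fri ✓
Dec: 31 days, starts Sat → 5 of Sat, Sun, Mon
Months with five Thursdays: Mar, May, Aug, Nov.

4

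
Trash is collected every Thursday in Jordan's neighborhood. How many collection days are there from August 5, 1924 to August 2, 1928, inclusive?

209 Thursdays

August 5, 1924 is a Tuesday.
The range spans 1459 days (inclusive of both endpoints).
1459 = 7 × 208 + 3, so there are 208 full weeks plus 3 extra days.
Each full week contributes one Thursday: 208 so far.
The 3 extra days are Tue, Wed, Thu — 1 of them qualifies.
Total: 208 + 1 = 209.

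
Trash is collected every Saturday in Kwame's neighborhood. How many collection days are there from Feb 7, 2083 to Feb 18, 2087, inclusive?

210 Saturdays

Feb 7, 2083 is a Sunday.
That's 1473 days from start to end, counting both.
1473 = 7 × 210 + 3, so there are 210 full weeks plus 3 extra days.
Each full week contributes one Saturday: 210 so far.
The 3 extra days are Sunday, Monday, Tuesday — none qualify.
Total: 210 + 0 = 210.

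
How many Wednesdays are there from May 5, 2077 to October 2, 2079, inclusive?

May 5, 2077 is a Wednesday.
The range spans 881 days (inclusive of both endpoints).
881 = 7 × 125 + 6, so there are 125 full weeks plus 6 extra days.
Each full week contributes one Wednesday: 125 so far.
The 6 extra days are Wed, Thu, Fri, Sat, Sun, Mon — 1 of them qualifies.
Total: 125 + 1 = 126.

126 Wednesdays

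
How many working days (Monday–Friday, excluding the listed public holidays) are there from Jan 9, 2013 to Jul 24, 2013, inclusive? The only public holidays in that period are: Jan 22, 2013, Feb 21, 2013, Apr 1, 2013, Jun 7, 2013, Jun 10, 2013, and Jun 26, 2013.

135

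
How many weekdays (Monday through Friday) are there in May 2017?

2017-05-01 is a Monday.
The range spans 31 days (inclusive of both endpoints).
31 = 7 × 4 + 3, so there are 4 full weeks plus 3 extra days.
Each full week contributes 5 weekdays (Mon–Fri): 4 × 5 = 20.
The 3 extra days are Monday, Tuesday, Wednesday — 3 of them qualify.
Total: 20 + 3 = 23.

23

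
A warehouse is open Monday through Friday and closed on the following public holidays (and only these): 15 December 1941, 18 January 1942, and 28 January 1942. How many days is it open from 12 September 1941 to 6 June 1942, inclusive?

12 September 1941 is a Friday.
The range spans 268 days (inclusive of both endpoints).
268 = 7 × 38 + 2, so there are 38 full weeks plus 2 extra days.
Each full week contributes 5 weekdays (Mon–Fri): 38 × 5 = 190.
The 2 extra days are Friday, Saturday — 1 of them qualifies.
Total: 190 + 1 = 191.
Holidays: 15 December 1941 (Mon); 18 January 1942 (Sun); 28 January 1942 (Wed).
2 of the 3 holidays fall on weekdays; the rest are weekends and were already excluded.
Business days: 191 − 2 = 189.

189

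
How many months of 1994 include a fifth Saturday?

5

A month has five Saturdays exactly when Saturday falls within its first (length − 28) days.
Jan: 31 days, starts Sat → 5 of Sat, Sun, Mon ✓
Feb: 28 days, starts Tue → 5 of (none)
Mar: 31 days, starts Tue → 5 of Tue, Wed, Thu
Apr: 30 days, starts Fri → 5 of Fri, Sat ✓
May: 31 days, starts Sun → 5 of Sun, Mon, Tue
Jun: 30 days, starts Wed → 5 of Wed, Thu
Jul: 31 days, starts Fri → 5 of Fri, Sat, Sun ✓
Aug: 31 days, starts Mon → 5 of Mon, Tue, Wed
Sep: 30 days, starts Thu → 5 of Thu, Fri
Oct: 31 days, starts Sat → 5 of Sat, Sun, Mon ✓
Nov: 30 days, starts Tue → 5 of Tue, Wed
Dec: 31 days, starts Thu → 5 of Thu, Fri, Sat ✓
Months with five Saturdays: Jan, Apr, Jul, Oct, Dec.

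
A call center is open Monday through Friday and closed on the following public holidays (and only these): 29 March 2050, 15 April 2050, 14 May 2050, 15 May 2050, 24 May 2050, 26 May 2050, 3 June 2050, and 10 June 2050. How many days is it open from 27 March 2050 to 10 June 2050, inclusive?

27 March 2050 is a Sunday.
The range spans 76 days (inclusive of both endpoints).
76 = 7 × 10 + 6, so there are 10 full weeks plus 6 extra days.
Each full week contributes 5 weekdays (Mon–Fri): 10 × 5 = 50.
The 6 extra days are Sunday, Monday, Tuesday, Wednesday, Thursday, Friday — 5 of them qualify.
Total: 50 + 5 = 55.
Holidays: 29 March 2050 (Tue); 15 April 2050 (Fri); 14 May 2050 (Sat); 15 May 2050 (Sun); 24 May 2050 (Tue); 26 May 2050 (Thu); 3 June 2050 (Fri); 10 June 2050 (Fri).
6 of the 8 holidays fall on weekdays; the rest are weekends and were already excluded.
Business days: 55 − 6 = 49.

49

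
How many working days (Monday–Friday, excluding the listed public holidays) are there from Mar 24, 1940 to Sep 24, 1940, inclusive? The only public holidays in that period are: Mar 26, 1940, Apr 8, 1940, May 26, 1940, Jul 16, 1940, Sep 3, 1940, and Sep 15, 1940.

Mar 24, 1940 is a Sunday.
From Mar 24, 1940 to Sep 24, 1940 is 185 days inclusive.
185 = 7 × 26 + 3, so there are 26 full weeks plus 3 extra days.
Each full week contributes 5 weekdays (Mon–Fri): 26 × 5 = 130.
The 3 extra days are Sun, Mon, Tue — 2 of them qualify.
Total: 130 + 2 = 132.
Holidays: Mar 26, 1940 (Tue); Apr 8, 1940 (Mon); May 26, 1940 (Sun); Jul 16, 1940 (Tue); Sep 3, 1940 (Tue); Sep 15, 1940 (Sun).
4 of the 6 holidays fall on weekdays; the rest are weekends and were already excluded.
Business days: 132 − 4 = 128.

128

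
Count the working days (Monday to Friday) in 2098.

261

Jan 1, 2098 is a Wednesday.
That's 365 days from start to end, counting both.
365 = 7 × 52 + 1, so there are 52 full weeks plus 1 extra day.
Each full week contributes 5 weekdays (Mon–Fri): 52 × 5 = 260.
The 1 extra day is Wednesday — 1 of them qualifies.
Total: 260 + 1 = 261.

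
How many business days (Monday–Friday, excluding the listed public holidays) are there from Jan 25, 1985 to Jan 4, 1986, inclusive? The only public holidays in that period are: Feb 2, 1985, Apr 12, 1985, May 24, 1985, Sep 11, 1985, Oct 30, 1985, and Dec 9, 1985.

241 business days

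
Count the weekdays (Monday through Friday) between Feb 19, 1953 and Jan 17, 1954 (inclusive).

Feb 19, 1953 is a Thursday.
That's 333 days from start to end, counting both.
333 = 7 × 47 + 4, so there are 47 full weeks plus 4 extra days.
Each full week contributes 5 weekdays (Mon–Fri): 47 × 5 = 235.
The 4 extra days are Thu, Fri, Sat, Sun — 2 of them qualify.
Total: 235 + 2 = 237.

237 weekdays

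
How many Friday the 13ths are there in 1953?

The 13th falls on a Friday when the month's 13th has weekday Fri.
Jan 13 is Tue; Feb 13 is Fri ✓; Mar 13 is Fri ✓; Apr 13 is Mon; May 13 is Wed; Jun 13 is Sat; Jul 13 is Mon; Aug 13 is Thu; Sep 13 is Sun; Oct 13 is Tue; Nov 13 is Fri ✓; Dec 13 is Sun.
Friday the 13ths: Feb, Mar, Nov.

3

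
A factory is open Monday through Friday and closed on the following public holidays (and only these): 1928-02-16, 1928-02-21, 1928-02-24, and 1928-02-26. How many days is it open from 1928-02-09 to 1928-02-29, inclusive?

12 working days

1928-02-09 is a Thursday.
From 1928-02-09 to 1928-02-29 is 21 days inclusive.
21 = 7 × 3, so the span is exactly 3 full weeks.
Each full week contributes 5 weekdays (Mon–Fri): 3 × 5 = 15.
Holidays: 1928-02-16 (Thu); 1928-02-21 (Tue); 1928-02-24 (Fri); 1928-02-26 (Sun).
3 of the 4 holidays fall on weekdays; the rest are weekends and were already excluded.
Business days: 15 − 3 = 12.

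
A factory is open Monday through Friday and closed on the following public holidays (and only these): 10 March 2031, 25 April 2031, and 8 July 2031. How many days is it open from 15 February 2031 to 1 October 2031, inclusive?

160

15 February 2031 is a Saturday.
From 15 February 2031 to 1 October 2031 is 229 days inclusive.
229 = 7 × 32 + 5, so there are 32 full weeks plus 5 extra days.
Each full week contributes 5 weekdays (Mon–Fri): 32 × 5 = 160.
The 5 extra days are Sat, Sun, Mon, Tue, Wed — 3 of them qualify.
Total: 160 + 3 = 163.
Holidays: 10 March 2031 (Mon); 25 April 2031 (Fri); 8 July 2031 (Tue).
All 3 holidays fall on weekdays, so subtract 3.
Business days: 163 − 3 = 160.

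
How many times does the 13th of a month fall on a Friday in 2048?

2

The 13th falls on a Friday when the month's 13th has weekday Fri.
Jan 13 is Mon; Feb 13 is Thu; Mar 13 is Fri ✓; Apr 13 is Mon; May 13 is Wed; Jun 13 is Sat; Jul 13 is Mon; Aug 13 is Thu; Sep 13 is Sun; Oct 13 is Tue; Nov 13 is Fri ✓; Dec 13 is Sun.
Friday the 13ths: Mar, Nov.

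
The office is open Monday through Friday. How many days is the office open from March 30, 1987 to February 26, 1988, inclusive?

March 30, 1987 is a Monday.
The range spans 334 days (inclusive of both endpoints).
334 = 7 × 47 + 5, so there are 47 full weeks plus 5 extra days.
Each full week contributes 5 weekdays (Mon–Fri): 47 × 5 = 235.
The 5 extra days are Mon, Tue, Wed, Thu, Fri — 5 of them qualify.
Total: 235 + 5 = 240.

240 weekdays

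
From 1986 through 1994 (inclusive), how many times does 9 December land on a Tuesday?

1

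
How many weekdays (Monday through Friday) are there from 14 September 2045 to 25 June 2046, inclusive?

14 September 2045 is a Thursday.
That's 285 days from start to end, counting both.
285 = 7 × 40 + 5, so there are 40 full weeks plus 5 extra days.
Each full week contributes 5 weekdays (Mon–Fri): 40 × 5 = 200.
The 5 extra days are Thu, Fri, Sat, Sun, Mon — 3 of them qualify.
Total: 200 + 3 = 203.

203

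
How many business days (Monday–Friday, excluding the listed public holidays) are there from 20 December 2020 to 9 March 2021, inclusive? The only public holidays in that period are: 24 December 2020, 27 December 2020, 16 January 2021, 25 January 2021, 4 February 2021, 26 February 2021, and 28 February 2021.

20 December 2020 is a Sunday.
From 20 December 2020 to 9 March 2021 is 80 days inclusive.
80 = 7 × 11 + 3, so there are 11 full weeks plus 3 extra days.
Each full week contributes 5 weekdays (Mon–Fri): 11 × 5 = 55.
The 3 extra days are Sun, Mon, Tue — 2 of them qualify.
Total: 55 + 2 = 57.
Holidays: 24 December 2020 (Thu); 27 December 2020 (Sun); 16 January 2021 (Sat); 25 January 2021 (Mon); 4 February 2021 (Thu); 26 February 2021 (Fri); 28 February 2021 (Sun).
4 of the 7 holidays fall on weekdays; the rest are weekends and were already excluded.
Business days: 57 − 4 = 53.

53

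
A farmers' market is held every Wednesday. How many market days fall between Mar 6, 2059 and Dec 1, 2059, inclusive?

Mar 6, 2059 is a Thursday.
From Mar 6, 2059 to Dec 1, 2059 is 271 days inclusive.
271 = 7 × 38 + 5, so there are 38 full weeks plus 5 extra days.
Each full week contributes one Wednesday: 38 so far.
The 5 extra days are Thursday, Friday, Saturday, Sunday, Monday — none qualify.
Total: 38 + 0 = 38.

38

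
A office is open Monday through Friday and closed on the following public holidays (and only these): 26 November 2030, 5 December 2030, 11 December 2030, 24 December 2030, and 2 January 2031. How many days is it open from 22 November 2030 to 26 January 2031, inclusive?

22 November 2030 is a Friday.
From 22 November 2030 to 26 January 2031 is 66 days inclusive.
66 = 7 × 9 + 3, so there are 9 full weeks plus 3 extra days.
Each full week contributes 5 weekdays (Mon–Fri): 9 × 5 = 45.
The 3 extra days are Fri, Sat, Sun — 1 of them qualifies.
Total: 45 + 1 = 46.
Holidays: 26 November 2030 (Tue); 5 December 2030 (Thu); 11 December 2030 (Wed); 24 December 2030 (Tue); 2 January 2031 (Thu).
All 5 holidays fall on weekdays, so subtract 5.
Business days: 46 − 5 = 41.

41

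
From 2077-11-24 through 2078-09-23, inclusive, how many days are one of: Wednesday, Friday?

88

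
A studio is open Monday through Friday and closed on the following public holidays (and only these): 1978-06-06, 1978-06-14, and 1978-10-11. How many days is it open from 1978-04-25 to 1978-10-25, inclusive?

129 business days

1978-04-25 is a Tuesday.
From 1978-04-25 to 1978-10-25 is 184 days inclusive.
184 = 7 × 26 + 2, so there are 26 full weeks plus 2 extra days.
Each full week contributes 5 weekdays (Mon–Fri): 26 × 5 = 130.
The 2 extra days are Tue, Wed — 2 of them qualify.
Total: 130 + 2 = 132.
Holidays: 1978-06-06 (Tue); 1978-06-14 (Wed); 1978-10-11 (Wed).
All 3 holidays fall on weekdays, so subtract 3.
Business days: 132 − 3 = 129.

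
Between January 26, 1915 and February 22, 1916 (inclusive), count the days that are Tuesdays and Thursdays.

January 26, 1915 is a Tuesday.
The range spans 393 days (inclusive of both endpoints).
393 = 7 × 56 + 1, so there are 56 full weeks plus 1 extra day.
Each full week contributes 2 days from the set (Tue, Thu): 56 × 2 = 112.
The 1 extra day is Tue — 1 of them qualifies.
Total: 112 + 1 = 113.

113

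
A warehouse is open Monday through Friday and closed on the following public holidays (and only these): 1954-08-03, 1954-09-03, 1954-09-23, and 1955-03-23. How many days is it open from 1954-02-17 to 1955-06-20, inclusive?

1954-02-17 is a Wednesday.
That's 489 days from start to end, counting both.
489 = 7 × 69 + 6, so there are 69 full weeks plus 6 extra days.
Each full week contributes 5 weekdays (Mon–Fri): 69 × 5 = 345.
The 6 extra days are Wed, Thu, Fri, Sat, Sun, Mon — 4 of them qualify.
Total: 345 + 4 = 349.
Holidays: 1954-08-03 (Tue); 1954-09-03 (Fri); 1954-09-23 (Thu); 1955-03-23 (Wed).
All 4 holidays fall on weekdays, so subtract 4.
Business days: 349 − 4 = 345.

345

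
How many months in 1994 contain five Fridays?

A month has five Fridays exactly when Friday falls within its first (length − 28) days.
Jan: 31 days, starts Sat → 5 of Sat, Sun, Mon
Feb: 28 days, starts Tue → 5 of (none)
Mar: 31 days, starts Tue → 5 of Tue, Wed, Thu
Apr: 30 days, starts Fri → 5 of Fri, Sat ✓
May: 31 days, starts Sun → 5 of Sun, Mon, Tue
Jun: 30 days, starts Wed → 5 of Wed, Thu
Jul: 31 days, starts Fri → 5 of Fri, Sat, Sun ✓
Aug: 31 days, starts Mon → 5 of Mon, Tue, Wed
Sep: 30 days, starts Thu → 5 of Thu, Fri ✓
Oct: 31 days, starts Sat → 5 of Sat, Sun, Mon
Nov: 30 days, starts Tue → 5 of Tue, Wed
Dec: 31 days, starts Thu → 5 of Thu, Fri, Sat ✓
Months with five Fridays: Apr, Jul, Sep, Dec.

4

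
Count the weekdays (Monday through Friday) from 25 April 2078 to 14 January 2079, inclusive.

190 weekdays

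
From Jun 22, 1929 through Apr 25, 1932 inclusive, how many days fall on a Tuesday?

Jun 22, 1929 is a Saturday.
The range spans 1039 days (inclusive of both endpoints).
1039 = 7 × 148 + 3, so there are 148 full weeks plus 3 extra days.
Each full week contributes one Tuesday: 148 so far.
The 3 extra days are Saturday, Sunday, Monday — none qualify.
Total: 148 + 0 = 148.

148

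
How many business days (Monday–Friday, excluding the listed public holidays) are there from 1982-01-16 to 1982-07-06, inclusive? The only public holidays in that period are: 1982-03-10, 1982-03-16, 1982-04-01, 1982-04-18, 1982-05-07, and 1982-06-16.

117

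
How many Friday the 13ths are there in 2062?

2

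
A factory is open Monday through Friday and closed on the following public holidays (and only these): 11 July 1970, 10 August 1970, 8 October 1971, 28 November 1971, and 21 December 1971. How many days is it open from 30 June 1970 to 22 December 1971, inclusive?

30 June 1970 is a Tuesday.
The range spans 541 days (inclusive of both endpoints).
541 = 7 × 77 + 2, so there are 77 full weeks plus 2 extra days.
Each full week contributes 5 weekdays (Mon–Fri): 77 × 5 = 385.
The 2 extra days are Tue, Wed — 2 of them qualify.
Total: 385 + 2 = 387.
Holidays: 11 July 1970 (Sat); 10 August 1970 (Mon); 8 October 1971 (Fri); 28 November 1971 (Sun); 21 December 1971 (Tue).
3 of the 5 holidays fall on weekdays; the rest are weekends and were already excluded.
Business days: 387 − 3 = 384.

384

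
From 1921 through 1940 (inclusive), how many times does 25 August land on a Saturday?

Day of week of August 25 in each year:
1921: Thu, 1922: Fri, 1923: Sat ✓, 1924: Mon, 1925: Tue, 1926: Wed, 1927: Thu, 1928: Sat ✓, 1929: Sun, 1930: Mon, 1931: Tue, 1932: Thu, 1933: Fri, 1934: Sat ✓, 1935: Sun, 1936: Tue, 1937: Wed, 1938: Thu, 1939: Fri, 1940: Sun
Saturdays: 1923, 1928, 1934.

3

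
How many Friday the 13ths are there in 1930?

The 13th falls on a Friday when the month's 13th has weekday Fri.
Jan 13 is Mon; Feb 13 is Thu; Mar 13 is Thu; Apr 13 is Sun; May 13 is Tue; Jun 13 is Fri ✓; Jul 13 is Sun; Aug 13 is Wed; Sep 13 is Sat; Oct 13 is Mon; Nov 13 is Thu; Dec 13 is Sat.
Friday the 13ths: Jun.

1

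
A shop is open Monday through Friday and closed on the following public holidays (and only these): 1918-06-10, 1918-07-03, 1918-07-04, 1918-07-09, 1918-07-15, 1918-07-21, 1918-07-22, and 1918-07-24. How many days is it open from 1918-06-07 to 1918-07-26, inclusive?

1918-06-07 is a Friday.
From 1918-06-07 to 1918-07-26 is 50 days inclusive.
50 = 7 × 7 + 1, so there are 7 full weeks plus 1 extra day.
Each full week contributes 5 weekdays (Mon–Fri): 7 × 5 = 35.
The 1 extra day is Friday — 1 of them qualifies.
Total: 35 + 1 = 36.
Holidays: 1918-06-10 (Mon); 1918-07-03 (Wed); 1918-07-04 (Thu); 1918-07-09 (Tue); 1918-07-15 (Mon); 1918-07-21 (Sun); 1918-07-22 (Mon); 1918-07-24 (Wed).
7 of the 8 holidays fall on weekdays; the rest are weekends and were already excluded.
Business days: 36 − 7 = 29.

29 working days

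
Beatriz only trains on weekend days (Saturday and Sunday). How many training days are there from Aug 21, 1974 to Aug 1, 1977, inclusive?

Aug 21, 1974 is a Wednesday.
The range spans 1077 days (inclusive of both endpoints).
1077 = 7 × 153 + 6, so there are 153 full weeks plus 6 extra days.
Each full week contributes 2 weekend days (Sat, Sun): 153 × 2 = 306.
The 6 extra days are Wed, Thu, Fri, Sat, Sun, Mon — 2 of them qualify.
Total: 306 + 2 = 308.

308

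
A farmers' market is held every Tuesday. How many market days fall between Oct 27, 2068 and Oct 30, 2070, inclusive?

105

Oct 27, 2068 is a Saturday.
That's 734 days from start to end, counting both.
734 = 7 × 104 + 6, so there are 104 full weeks plus 6 extra days.
Each full week contributes one Tuesday: 104 so far.
The 6 extra days are Saturday, Sunday, Monday, Tuesday, Wednesday, Thursday — 1 of them qualifies.
Total: 104 + 1 = 105.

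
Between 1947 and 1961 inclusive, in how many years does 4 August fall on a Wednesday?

2

Day of week of August 4 in each year:
1947: Mon, 1948: Wed ✓, 1949: Thu, 1950: Fri, 1951: Sat, 1952: Mon, 1953: Tue, 1954: Wed ✓, 1955: Thu, 1956: Sat, 1957: Sun, 1958: Mon, 1959: Tue, 1960: Thu, 1961: Fri
Wednesdays: 1948, 1954.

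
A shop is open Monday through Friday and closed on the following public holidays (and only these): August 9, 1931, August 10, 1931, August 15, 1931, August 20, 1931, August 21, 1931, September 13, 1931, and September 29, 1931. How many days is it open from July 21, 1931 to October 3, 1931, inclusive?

July 21, 1931 is a Tuesday.
The range spans 75 days (inclusive of both endpoints).
75 = 7 × 10 + 5, so there are 10 full weeks plus 5 extra days.
Each full week contributes 5 weekdays (Mon–Fri): 10 × 5 = 50.
The 5 extra days are Tue, Wed, Thu, Fri, Sat — 4 of them qualify.
Total: 50 + 4 = 54.
Holidays: August 9, 1931 (Sun); August 10, 1931 (Mon); August 15, 1931 (Sat); August 20, 1931 (Thu); August 21, 1931 (Fri); September 13, 1931 (Sun); September 29, 1931 (Tue).
4 of the 7 holidays fall on weekdays; the rest are weekends and were already excluded.
Business days: 54 − 4 = 50.

50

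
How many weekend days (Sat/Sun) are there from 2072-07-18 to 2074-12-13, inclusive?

250

2072-07-18 is a Monday.
From 2072-07-18 to 2074-12-13 is 879 days inclusive.
879 = 7 × 125 + 4, so there are 125 full weeks plus 4 extra days.
Each full week contributes 2 weekend days (Sat, Sun): 125 × 2 = 250.
The 4 extra days are Monday, Tuesday, Wednesday, Thursday — none qualify.
Total: 250 + 0 = 250.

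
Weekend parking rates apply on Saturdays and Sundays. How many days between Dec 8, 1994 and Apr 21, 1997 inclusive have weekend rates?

248

Dec 8, 1994 is a Thursday.
That's 866 days from start to end, counting both.
866 = 7 × 123 + 5, so there are 123 full weeks plus 5 extra days.
Each full week contributes 2 weekend days (Sat, Sun): 123 × 2 = 246.
The 5 extra days are Thu, Fri, Sat, Sun, Mon — 2 of them qualify.
Total: 246 + 2 = 248.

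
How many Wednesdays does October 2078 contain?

Oct 1, 2078 is a Saturday.
From Oct 1, 2078 to Oct 31, 2078 is 31 days inclusive.
31 = 7 × 4 + 3, so there are 4 full weeks plus 3 extra days.
Each full week contributes one Wednesday: 4 so far.
The 3 extra days are Sat, Sun, Mon — none qualify.
Total: 4 + 0 = 4.

4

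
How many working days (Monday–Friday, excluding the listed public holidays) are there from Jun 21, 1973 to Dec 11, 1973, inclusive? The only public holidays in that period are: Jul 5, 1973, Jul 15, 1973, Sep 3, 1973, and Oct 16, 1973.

Jun 21, 1973 is a Thursday.
The range spans 174 days (inclusive of both endpoints).
174 = 7 × 24 + 6, so there are 24 full weeks plus 6 extra days.
Each full week contributes 5 weekdays (Mon–Fri): 24 × 5 = 120.
The 6 extra days are Thursday, Friday, Saturday, Sunday, Monday, Tuesday — 4 of them qualify.
Total: 120 + 4 = 124.
Holidays: Jul 5, 1973 (Thu); Jul 15, 1973 (Sun); Sep 3, 1973 (Mon); Oct 16, 1973 (Tue).
3 of the 4 holidays fall on weekdays; the rest are weekends and were already excluded.
Business days: 124 − 3 = 121.

121 working days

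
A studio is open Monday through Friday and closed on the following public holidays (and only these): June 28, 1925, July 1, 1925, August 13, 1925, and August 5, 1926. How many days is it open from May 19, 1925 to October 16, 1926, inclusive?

May 19, 1925 is a Tuesday.
From May 19, 1925 to October 16, 1926 is 516 days inclusive.
516 = 7 × 73 + 5, so there are 73 full weeks plus 5 extra days.
Each full week contributes 5 weekdays (Mon–Fri): 73 × 5 = 365.
The 5 extra days are Tue, Wed, Thu, Fri, Sat — 4 of them qualify.
Total: 365 + 4 = 369.
Holidays: June 28, 1925 (Sun); July 1, 1925 (Wed); August 13, 1925 (Thu); August 5, 1926 (Thu).
3 of the 4 holidays fall on weekdays; the rest are weekends and were already excluded.
Business days: 369 − 3 = 366.

366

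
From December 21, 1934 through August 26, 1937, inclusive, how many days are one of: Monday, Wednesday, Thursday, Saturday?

560

December 21, 1934 is a Friday.
From December 21, 1934 to August 26, 1937 is 980 days inclusive.
980 = 7 × 140, so the span is exactly 140 full weeks.
Each full week contributes 4 days from the set (Mon, Wed, Thu, Sat): 140 × 4 = 560.
Total: 560.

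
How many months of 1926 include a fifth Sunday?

4

A month has five Sundays exactly when Sunday falls within its first (length − 28) days.
Jan: 31 days, starts Fri → 5 of Fri, Sat, Sun ✓
Feb: 28 days, starts Mon → 5 of (none)
Mar: 31 days, starts Mon → 5 of Mon, Tue, Wed
Apr: 30 days, starts Thu → 5 of Thu, Fri
May: 31 days, starts Sat → 5 of Sat, Sun, Mon ✓
Jun: 30 days, starts Tue → 5 of Tue, Wed
Jul: 31 days, starts Thu → 5 of Thu, Fri, Sat
Aug: 31 days, starts Sun → 5 of Sun, Mon, Tue ✓
Sep: 30 days, starts Wed → 5 of Wed, Thu
Oct: 31 days, starts Fri → 5 of Fri, Sat, Sun ✓
Nov: 30 days, starts Mon → 5 of Mon, Tue
Dec: 31 days, starts Wed → 5 of Wed, Thu, Fri
Months with five Sundays: Jan, May, Aug, Oct.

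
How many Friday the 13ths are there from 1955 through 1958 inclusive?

Friday-the-13ths by year:
1955: May
1956: Jan, Apr, Jul
1957: Sep, Dec
1958: Jun

7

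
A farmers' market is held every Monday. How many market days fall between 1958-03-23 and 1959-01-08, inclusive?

1958-03-23 is a Sunday.
From 1958-03-23 to 1959-01-08 is 292 days inclusive.
292 = 7 × 41 + 5, so there are 41 full weeks plus 5 extra days.
Each full week contributes one Monday: 41 so far.
The 5 extra days are Sun, Mon, Tue, Wed, Thu — 1 of them qualifies.
Total: 41 + 1 = 42.

42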